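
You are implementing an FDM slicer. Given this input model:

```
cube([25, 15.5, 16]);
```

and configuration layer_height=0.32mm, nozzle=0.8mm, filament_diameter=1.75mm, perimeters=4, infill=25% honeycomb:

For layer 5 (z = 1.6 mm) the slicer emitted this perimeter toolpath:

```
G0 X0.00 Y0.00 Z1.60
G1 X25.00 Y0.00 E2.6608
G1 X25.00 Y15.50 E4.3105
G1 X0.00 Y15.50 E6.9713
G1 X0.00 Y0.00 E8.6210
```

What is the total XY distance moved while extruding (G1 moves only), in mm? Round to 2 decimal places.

81.00 mm

Sum the Euclidean lengths of each G1 segment: total = 81.00 mm.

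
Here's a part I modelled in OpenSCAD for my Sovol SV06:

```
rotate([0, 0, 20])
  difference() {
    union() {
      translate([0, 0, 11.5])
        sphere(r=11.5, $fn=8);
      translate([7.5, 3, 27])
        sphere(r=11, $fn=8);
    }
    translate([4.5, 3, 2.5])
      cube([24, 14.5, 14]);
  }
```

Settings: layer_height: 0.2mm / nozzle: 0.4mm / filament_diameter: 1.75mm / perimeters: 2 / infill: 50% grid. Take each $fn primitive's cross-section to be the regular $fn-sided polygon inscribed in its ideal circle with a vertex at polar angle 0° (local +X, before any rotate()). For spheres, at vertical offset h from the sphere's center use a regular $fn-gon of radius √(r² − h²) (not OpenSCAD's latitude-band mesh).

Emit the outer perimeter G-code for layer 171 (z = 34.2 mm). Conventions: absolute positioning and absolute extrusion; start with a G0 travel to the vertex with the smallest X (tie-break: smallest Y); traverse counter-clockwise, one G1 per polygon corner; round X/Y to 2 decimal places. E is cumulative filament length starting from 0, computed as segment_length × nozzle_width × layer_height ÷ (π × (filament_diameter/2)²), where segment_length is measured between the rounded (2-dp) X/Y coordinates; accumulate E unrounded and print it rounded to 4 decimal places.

G0 X-1.79 Y2.54 Z34.20
G1 X2.51 Y-2.15 E0.2116
G1 X8.87 Y-2.43 E0.4234
G1 X13.56 Y1.87 E0.6350
G1 X13.84 Y8.23 E0.8467
G1 X9.54 Y12.92 E1.0584
G1 X3.18 Y13.20 E1.2701
G1 X-1.52 Y8.90 E1.4820
G1 X-1.79 Y2.54 E1.6937

At z = 34.2 mm: the sphere is not intersected at this z (|z−center|=22.700 > r=11.5); the r=11 sphere at (7.5, 3) contributes a regular 8-gon of circumradius √(11²−7.2²) = 8.316; Taking the union: only the r=11 sphere at (7.5, 3) is present, so the union is just that shape — 1 connected region; the cube at (4.5, 3) does not reach this height (z outside [2.5, 16.5]); Taking the first minus the rest: none of the subtracted shapes is present at this height, so the result so far is unchanged — 1 connected region; (whole slice rotated 20° about Z — lengths, areas and connectivity unchanged). The outline is a single polygon with 8 vertices. Extrusion per mm of travel: 0.4 × 0.2 / (π × 0.875²) = 0.033260. Accumulating E over each segment gives final E = 1.6937.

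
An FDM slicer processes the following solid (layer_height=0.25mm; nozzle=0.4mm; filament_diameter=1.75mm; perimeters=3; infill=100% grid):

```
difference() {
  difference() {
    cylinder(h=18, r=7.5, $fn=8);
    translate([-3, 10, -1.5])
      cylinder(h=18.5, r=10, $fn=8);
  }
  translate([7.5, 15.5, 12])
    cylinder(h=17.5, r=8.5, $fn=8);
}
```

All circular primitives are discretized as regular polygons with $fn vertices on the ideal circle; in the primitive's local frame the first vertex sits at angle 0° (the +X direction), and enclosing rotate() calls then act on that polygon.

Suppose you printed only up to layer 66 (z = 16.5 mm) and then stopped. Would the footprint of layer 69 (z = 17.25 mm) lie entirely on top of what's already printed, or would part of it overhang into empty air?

Compare the two slices. At z = 16.5: the cylinder: section is a regular 8-gon, circumradius r=7.5 (area = (8/2)·7.500²·sin(360°/8) = 159.10 mm²); the cylinder at (-3, 10): section is a regular 8-gon, circumradius r=10 (area = (8/2)·10.000²·sin(360°/8) = 282.84 mm²); Subtracting the remaining from the first: starting from the r=7.5 cylinder (159.10 mm²), the r=10 cylinder at (-3, 10) partially overlaps it — only the 54.41 mm² overlap (of its 282.84 mm²) is removed, clipping the outline — area = 104.69 mm²; the r=8.5 cylinder at (7.5, 15.5) contributes a regular 8-gon of circumradius 8.5 (area = (8/2)·8.500²·sin(360°/8) = 204.35 mm²); Subtracting the remaining from the first: starting from the result so far (104.69 mm²), the r=8.5 cylinder at (7.5, 15.5) misses the remaining region (no effect) — area = 104.69 mm². At z = 17.25: the cylinder: section is a regular 8-gon, circumradius r=7.5 (area = (8/2)·7.500²·sin(360°/8) = 159.10 mm²); the cylinder at (-3, 10) is not intersected at this z (z outside [-1.5, 17]); Taking the first minus the rest: none of the subtracted shapes is present at this height, so the r=7.5 cylinder is unchanged — area = 159.10 mm²; the r=8.5 cylinder at (7.5, 15.5) gives a regular 8-gon of circumradius 8.5 (constant along its height) (area = (8/2)·8.500²·sin(360°/8) = 204.35 mm²); After the difference (first − rest): starting from the result so far (159.10 mm²), the r=8.5 cylinder at (7.5, 15.5) misses the remaining region (no effect) — area = 159.10 mm². Checking containment: at z = 17.25 the cross-section extends beyond the z = 16.5 cross-section by about 54.41 mm².

part overhangs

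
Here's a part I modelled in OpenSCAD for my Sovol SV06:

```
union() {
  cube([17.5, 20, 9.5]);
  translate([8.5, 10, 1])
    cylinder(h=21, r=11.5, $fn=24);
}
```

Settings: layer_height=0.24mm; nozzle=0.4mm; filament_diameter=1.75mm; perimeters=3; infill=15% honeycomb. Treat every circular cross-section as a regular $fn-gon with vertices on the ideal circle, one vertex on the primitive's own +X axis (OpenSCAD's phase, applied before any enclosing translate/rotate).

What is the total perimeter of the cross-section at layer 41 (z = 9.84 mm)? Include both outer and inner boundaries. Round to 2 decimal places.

72.05 mm

At z = 9.84 mm: the cube is absent (z outside [0, 9.5]); the cylinder at (8.5, 10): section is a regular 24-gon, circumradius r=11.5 (perimeter = 2·24·11.500·sin(180°/24) = 72.05 mm); Taking the union: only the r=11.5 cylinder at (8.5, 10) is present, so the union is just that shape — boundary = 72.05 mm. Overall, the cross-section is a single solid region. Total boundary length (outer) = 72.05 mm.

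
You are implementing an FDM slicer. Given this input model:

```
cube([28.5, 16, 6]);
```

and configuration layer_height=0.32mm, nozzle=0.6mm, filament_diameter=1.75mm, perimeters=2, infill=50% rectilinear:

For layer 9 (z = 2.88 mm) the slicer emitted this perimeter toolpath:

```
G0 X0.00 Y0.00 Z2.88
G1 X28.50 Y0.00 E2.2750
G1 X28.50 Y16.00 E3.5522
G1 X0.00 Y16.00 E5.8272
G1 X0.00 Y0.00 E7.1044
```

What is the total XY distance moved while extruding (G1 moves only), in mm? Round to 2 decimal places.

89.00 mm

Sum the Euclidean lengths of each G1 segment: total = 89.00 mm.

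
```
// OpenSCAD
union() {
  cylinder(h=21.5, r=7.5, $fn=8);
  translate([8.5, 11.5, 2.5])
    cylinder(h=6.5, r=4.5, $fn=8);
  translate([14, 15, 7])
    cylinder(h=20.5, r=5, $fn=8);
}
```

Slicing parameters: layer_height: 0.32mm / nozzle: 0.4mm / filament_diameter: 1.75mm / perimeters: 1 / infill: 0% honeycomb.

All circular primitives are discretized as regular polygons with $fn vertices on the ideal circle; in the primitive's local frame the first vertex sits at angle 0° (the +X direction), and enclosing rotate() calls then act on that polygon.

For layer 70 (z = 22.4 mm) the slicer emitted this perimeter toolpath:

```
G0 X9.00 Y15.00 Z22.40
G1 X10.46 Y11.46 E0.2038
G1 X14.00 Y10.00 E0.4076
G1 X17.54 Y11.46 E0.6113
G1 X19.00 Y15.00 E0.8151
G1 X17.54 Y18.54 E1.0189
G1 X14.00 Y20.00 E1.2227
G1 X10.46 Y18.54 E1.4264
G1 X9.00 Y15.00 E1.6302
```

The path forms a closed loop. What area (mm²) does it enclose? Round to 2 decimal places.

70.80 mm²

Apply the shoelace formula to the sequence of (X, Y) vertices; enclosed area = 70.80 mm².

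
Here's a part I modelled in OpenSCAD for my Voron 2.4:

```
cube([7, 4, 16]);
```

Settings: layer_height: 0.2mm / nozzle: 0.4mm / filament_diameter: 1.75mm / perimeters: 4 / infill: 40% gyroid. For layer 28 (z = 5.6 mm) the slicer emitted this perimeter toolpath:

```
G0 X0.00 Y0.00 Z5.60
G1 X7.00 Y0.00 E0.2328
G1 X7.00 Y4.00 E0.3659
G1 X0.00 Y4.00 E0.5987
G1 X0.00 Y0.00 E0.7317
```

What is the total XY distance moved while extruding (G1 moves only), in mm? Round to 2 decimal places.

22.00 mm

Sum the Euclidean lengths of each G1 segment: total = 22.00 mm.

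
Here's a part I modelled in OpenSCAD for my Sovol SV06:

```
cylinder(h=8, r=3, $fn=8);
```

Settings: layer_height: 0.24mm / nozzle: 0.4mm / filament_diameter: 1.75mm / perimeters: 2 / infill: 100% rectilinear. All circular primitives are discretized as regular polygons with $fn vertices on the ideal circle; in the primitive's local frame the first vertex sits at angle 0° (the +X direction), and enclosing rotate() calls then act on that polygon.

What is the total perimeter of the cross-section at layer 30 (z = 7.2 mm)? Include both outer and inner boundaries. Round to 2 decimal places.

At z = 7.2 mm: the r=3 cylinder gives a regular 8-gon of circumradius 3 (constant along its height) (perimeter = 2·8·3.000·sin(180°/8) = 18.37 mm). Overall, the cross-section is a single solid region. Total boundary length (outer) = 18.37 mm.

18.37 mm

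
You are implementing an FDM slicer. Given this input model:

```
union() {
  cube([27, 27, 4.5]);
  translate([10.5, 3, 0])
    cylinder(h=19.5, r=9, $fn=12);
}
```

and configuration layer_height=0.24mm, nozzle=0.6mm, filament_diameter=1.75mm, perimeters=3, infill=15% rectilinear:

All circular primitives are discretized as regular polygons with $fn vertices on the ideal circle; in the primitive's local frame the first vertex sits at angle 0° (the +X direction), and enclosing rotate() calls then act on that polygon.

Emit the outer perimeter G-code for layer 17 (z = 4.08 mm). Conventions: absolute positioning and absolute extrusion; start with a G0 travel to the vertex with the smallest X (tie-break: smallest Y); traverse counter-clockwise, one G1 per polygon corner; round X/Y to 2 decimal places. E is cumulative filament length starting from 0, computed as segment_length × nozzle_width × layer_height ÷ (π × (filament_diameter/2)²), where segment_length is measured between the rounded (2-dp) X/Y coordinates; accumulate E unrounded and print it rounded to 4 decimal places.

G0 X0.00 Y0.00 Z4.08
G1 X2.30 Y0.00 E0.1377
G1 X2.71 Y-1.50 E0.2308
G1 X6.00 Y-4.79 E0.5093
G1 X10.50 Y-6.00 E0.7883
G1 X15.00 Y-4.79 E1.0673
G1 X18.29 Y-1.50 E1.3459
G1 X18.70 Y0.00 E1.4389
G1 X27.00 Y0.00 E1.9359
G1 X27.00 Y27.00 E3.5523
G1 X0.00 Y27.00 E5.1687
G1 X0.00 Y0.00 E6.7852

At z = 4.08 mm: the 27×27 cube contributes its full rectangle; the r=9 cylinder at (10.5, 3) gives a regular 12-gon of circumradius 9 (constant along its height); Combining (union): the regions partially overlap (shared area 173.09 mm²), so overlapping operands fuse into one piece — 1 connected region. The outline is a single polygon with 11 vertices. Extrusion per mm of travel: 0.6 × 0.24 / (π × 0.875²) = 0.059868. Accumulating E over each segment gives final E = 6.7852.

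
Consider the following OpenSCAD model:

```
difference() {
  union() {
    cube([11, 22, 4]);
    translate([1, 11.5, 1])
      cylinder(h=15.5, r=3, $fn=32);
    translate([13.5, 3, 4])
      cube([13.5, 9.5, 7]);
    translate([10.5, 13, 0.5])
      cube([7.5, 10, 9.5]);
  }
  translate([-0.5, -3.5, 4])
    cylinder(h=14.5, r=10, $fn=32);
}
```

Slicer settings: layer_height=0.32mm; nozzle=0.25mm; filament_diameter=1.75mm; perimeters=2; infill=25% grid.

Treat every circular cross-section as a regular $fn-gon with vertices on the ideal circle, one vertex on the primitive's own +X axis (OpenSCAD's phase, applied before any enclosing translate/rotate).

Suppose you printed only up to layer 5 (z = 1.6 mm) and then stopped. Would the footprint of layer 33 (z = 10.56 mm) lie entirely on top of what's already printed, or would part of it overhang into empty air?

Compare the two slices. At z = 1.6: the 11×22 cube contributes its full rectangle (area 242.00 mm²); the cylinder at (1, 11.5): section is a regular 32-gon, circumradius r=3 (area = (32/2)·3.000²·sin(360°/32) = 28.09 mm²); the cube at (13.5, 3) is not intersected at this z (z outside [4, 11]); the cube at (10.5, 13) is present — its section is the full 7.5×10 rectangle (area 75.00 mm²); Merging all regions: the regions partially overlap — summed areas 345.09 mm² minus the doubly-counted overlap 24.41 mm² gives 320.68 mm² — area = 320.68 mm²; the cylinder at (-0.5, -3.5) is not intersected at this z (z outside [4, 18.5]); After the difference (first − rest): none of the subtracted shapes is present at this height, so that combined region is unchanged — area = 320.68 mm². At z = 10.56: the cube is not intersected at this z (z outside [0, 4]); the r=3 cylinder at (1, 11.5) contributes a regular 32-gon of circumradius 3 (area = (32/2)·3.000²·sin(360°/32) = 28.09 mm²); the 13.5×9.5 cube at (13.5, 3) contributes its full rectangle (area 128.25 mm²); the cube at (10.5, 13) is not intersected at this z (z outside [0.5, 10]); Taking the union: the 2 present regions are separate (no shared area or edge), so areas and boundary lengths simply add and each stays a separate island — area = 156.34 mm²; the r=10 cylinder at (-0.5, -3.5) gives a regular 32-gon of circumradius 10 (constant along its height) (area = (32/2)·10.000²·sin(360°/32) = 312.14 mm²); After the difference (first − rest): starting from the result so far (156.34 mm²), the r=10 cylinder at (-0.5, -3.5) misses the remaining region (no effect) — area = 156.34 mm². Checking containment: at z = 10.56 the cross-section extends beyond the z = 1.6 cross-section by about 128.25 mm².

part overhangs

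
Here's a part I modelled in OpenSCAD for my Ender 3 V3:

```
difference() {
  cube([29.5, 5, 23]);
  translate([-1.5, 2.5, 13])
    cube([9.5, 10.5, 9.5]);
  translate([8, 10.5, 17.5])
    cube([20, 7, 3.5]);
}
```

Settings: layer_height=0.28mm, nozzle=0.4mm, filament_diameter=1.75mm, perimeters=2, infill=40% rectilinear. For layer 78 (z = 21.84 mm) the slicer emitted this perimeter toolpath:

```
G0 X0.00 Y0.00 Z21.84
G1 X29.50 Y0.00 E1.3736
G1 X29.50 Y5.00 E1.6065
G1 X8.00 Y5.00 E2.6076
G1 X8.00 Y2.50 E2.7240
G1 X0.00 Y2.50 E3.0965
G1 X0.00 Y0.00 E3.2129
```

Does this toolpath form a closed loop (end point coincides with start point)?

Start point (G0): (0.00, 0.00). End point (last G1): the path returns to the start — closed.

yes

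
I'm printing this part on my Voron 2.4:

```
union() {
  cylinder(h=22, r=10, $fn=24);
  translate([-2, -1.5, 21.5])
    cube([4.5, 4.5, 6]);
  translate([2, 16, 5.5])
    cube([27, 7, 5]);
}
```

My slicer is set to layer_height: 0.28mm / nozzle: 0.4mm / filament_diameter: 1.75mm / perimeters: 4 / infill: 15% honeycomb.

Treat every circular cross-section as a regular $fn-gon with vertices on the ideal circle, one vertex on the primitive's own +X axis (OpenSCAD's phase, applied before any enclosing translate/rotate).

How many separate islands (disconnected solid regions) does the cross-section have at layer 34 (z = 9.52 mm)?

At z = 9.52 mm: the r=10 cylinder contributes a regular 24-gon of circumradius 10; the cube at (-2, -1.5) does not reach this height (z outside [21.5, 27.5]); the 27×7 cube at (2, 16) contributes its full rectangle; Taking the union: the 2 present regions are separate (no shared area or edge), so areas and boundary lengths simply add and each stays a separate island — 2 connected regions. Overall, the cross-section has 2 separate islands. Island count = 2.

2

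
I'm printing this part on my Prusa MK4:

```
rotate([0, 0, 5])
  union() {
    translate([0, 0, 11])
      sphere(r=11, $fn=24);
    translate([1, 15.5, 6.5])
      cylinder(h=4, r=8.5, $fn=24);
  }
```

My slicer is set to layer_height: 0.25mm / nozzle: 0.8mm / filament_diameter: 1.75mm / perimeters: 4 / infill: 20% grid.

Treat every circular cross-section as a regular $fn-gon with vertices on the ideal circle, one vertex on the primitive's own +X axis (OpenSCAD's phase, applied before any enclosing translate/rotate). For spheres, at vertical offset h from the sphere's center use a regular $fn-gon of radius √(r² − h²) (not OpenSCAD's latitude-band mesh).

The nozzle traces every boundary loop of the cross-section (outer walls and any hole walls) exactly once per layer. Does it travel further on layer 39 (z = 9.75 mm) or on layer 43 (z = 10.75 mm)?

layer 39 (z = 9.75 mm)

Layer 39 (z = 9.75): the r=11 sphere slices to a regular 24-gon of circumradius 10.929 (√(r²−h²) with h=1.25 from center) (perimeter = 2·24·10.929·sin(180°/24) = 68.47 mm); the r=8.5 cylinder at (1, 15.5) gives a regular 24-gon of circumradius 8.5 (constant along its height) (perimeter = 2·24·8.500·sin(180°/24) = 53.25 mm); Taking the union: the regions partially overlap (shared area 29.31 mm²), so the edge portions inside another operand are dropped and the merged outline is re-measured after clipping — boundary = 97.27 mm; (rotated 5° about Z; rotation is an isometry so areas/perimeters/island counts are preserved). So its perimeter = 97.27 mm. Layer 43 (z = 10.75): the r=11 sphere contributes a regular 24-gon of circumradius √(11²−0.25²) = 10.997 (perimeter = 2·24·10.997·sin(180°/24) = 68.90 mm); the cylinder at (1, 15.5) is absent (z outside [6.5, 10.5]); Merging all regions: only the r=11 sphere is present, so the union is just that shape — boundary = 68.90 mm; (rotated 5° about Z; rotation is an isometry so areas/perimeters/island counts are preserved). So its perimeter = 68.90 mm. Layer 39 is larger (97.27 vs 68.90 mm).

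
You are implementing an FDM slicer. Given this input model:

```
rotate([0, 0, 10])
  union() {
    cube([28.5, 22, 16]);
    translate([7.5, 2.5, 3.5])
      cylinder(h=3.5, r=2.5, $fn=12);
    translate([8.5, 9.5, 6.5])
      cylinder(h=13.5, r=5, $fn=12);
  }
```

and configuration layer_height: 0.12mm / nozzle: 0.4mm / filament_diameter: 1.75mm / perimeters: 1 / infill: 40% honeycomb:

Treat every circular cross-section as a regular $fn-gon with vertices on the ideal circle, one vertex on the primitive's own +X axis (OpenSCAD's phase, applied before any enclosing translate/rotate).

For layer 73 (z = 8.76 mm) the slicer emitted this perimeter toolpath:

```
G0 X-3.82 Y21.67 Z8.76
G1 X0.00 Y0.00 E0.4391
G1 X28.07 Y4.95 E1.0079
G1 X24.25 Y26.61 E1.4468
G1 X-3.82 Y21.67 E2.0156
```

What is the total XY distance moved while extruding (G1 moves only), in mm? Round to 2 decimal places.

Sum the Euclidean lengths of each G1 segment: total = 101.00 mm.

101.00 mm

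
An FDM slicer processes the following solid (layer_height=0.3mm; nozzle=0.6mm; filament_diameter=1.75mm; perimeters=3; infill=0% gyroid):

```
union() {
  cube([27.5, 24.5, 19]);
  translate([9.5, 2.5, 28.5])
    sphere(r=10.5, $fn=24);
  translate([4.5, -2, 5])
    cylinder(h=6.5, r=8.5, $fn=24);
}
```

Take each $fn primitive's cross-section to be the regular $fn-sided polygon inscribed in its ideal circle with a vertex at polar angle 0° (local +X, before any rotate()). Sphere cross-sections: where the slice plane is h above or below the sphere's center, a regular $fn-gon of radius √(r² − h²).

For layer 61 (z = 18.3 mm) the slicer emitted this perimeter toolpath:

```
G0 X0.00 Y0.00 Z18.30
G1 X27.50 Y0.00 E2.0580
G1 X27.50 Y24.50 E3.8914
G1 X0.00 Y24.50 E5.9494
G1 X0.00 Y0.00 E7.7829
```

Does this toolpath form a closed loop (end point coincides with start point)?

Start point (G0): (0.00, 0.00). End point (last G1): the path returns to the start — closed.

yes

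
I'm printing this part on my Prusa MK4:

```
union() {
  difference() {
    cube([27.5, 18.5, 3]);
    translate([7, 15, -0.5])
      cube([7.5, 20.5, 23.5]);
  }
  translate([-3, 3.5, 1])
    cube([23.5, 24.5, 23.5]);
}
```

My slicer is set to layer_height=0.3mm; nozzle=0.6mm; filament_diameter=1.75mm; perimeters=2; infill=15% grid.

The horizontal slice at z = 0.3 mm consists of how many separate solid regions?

1

At z = 0.3 mm: the cube (footprint 27.5×18.5) is included at this height; the cube at (7, 15) is present — its section is the full 7.5×20.5 rectangle; Taking the first minus the rest: starting from the 27.5×18.5 cube, the 7.5×20.5 cube at (7, 15) partially overlaps it — only the 26.25 mm² overlap (of its 153.75 mm²) is removed, clipping the outline — 1 connected region; the cube at (-3, 3.5) is absent (z outside [1, 24.5]); Taking the union: only the result so far is present, so the union is just that shape — 1 connected region. The result has 1 disconnected region.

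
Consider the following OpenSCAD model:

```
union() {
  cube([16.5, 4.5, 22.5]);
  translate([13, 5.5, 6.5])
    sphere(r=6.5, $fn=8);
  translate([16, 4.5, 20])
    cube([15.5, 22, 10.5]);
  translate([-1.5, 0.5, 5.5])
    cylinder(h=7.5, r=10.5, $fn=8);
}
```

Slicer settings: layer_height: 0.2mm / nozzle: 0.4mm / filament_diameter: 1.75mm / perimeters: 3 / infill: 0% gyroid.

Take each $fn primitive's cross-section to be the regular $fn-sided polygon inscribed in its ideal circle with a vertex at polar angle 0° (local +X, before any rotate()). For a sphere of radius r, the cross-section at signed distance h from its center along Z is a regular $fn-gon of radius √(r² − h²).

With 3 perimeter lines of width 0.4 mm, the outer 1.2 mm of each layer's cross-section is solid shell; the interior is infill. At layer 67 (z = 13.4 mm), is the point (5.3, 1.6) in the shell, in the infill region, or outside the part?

infill

At z = 13.4 mm: the 16.5×4.5 cube contributes its full rectangle; the sphere at (13, 5.5) is absent (|z−center|=6.900 > r=6.5); the cube at (16, 4.5) is absent (z outside [20, 30.5]); the cylinder at (-1.5, 0.5) does not reach this height (z outside [5.5, 13]); Combining (union): only the 16.5×4.5 cube is present, so the union is just that shape — 1 connected region. Overall, the cross-section is a single solid region. The nearest boundary edge runs (0.00, 0.00)→(16.50, 0.00); distance from the point to it = 1.60 mm. The point is inside the cross-section and 1.60 mm from the nearest boundary — more than the 1.2 mm shell width (3 × 0.4), so it's in the infill interior.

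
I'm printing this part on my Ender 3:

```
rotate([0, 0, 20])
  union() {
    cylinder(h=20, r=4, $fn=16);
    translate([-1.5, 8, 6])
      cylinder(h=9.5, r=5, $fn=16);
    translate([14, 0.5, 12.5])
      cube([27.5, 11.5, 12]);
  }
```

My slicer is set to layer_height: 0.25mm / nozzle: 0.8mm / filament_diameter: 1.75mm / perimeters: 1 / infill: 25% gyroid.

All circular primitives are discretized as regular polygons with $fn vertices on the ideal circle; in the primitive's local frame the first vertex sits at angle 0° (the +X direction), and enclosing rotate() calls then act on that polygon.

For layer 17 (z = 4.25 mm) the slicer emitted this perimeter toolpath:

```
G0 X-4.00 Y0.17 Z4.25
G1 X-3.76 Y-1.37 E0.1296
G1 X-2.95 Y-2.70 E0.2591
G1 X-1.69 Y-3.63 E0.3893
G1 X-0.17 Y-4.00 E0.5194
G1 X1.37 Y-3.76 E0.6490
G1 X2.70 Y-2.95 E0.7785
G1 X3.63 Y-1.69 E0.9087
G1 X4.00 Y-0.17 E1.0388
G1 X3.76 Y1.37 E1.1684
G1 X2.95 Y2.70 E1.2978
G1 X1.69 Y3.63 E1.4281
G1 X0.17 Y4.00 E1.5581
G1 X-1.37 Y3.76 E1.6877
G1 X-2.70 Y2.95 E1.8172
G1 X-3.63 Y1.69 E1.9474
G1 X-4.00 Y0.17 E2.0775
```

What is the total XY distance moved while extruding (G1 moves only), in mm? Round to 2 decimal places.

24.99 mm

Sum the Euclidean lengths of each G1 segment: total = 24.99 mm.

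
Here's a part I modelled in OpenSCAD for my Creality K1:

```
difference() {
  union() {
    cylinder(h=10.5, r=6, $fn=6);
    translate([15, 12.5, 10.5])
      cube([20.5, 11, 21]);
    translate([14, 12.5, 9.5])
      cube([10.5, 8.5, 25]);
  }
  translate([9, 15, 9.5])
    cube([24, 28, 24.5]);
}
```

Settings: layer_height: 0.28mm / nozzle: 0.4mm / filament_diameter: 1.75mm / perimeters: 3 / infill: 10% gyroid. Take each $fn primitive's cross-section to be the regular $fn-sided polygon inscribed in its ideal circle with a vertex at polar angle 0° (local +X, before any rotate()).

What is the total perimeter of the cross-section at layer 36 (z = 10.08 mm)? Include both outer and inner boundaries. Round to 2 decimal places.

62.00 mm

At z = 10.08 mm: the cylinder: section is a regular 6-gon, circumradius r=6 (perimeter = 2·6·6.000·sin(180°/6) = 36.00 mm); the cube at (15, 12.5) is not intersected at this z (z outside [10.5, 31.5]); the 10.5×8.5 cube at (14, 12.5) contributes its full rectangle (perimeter 38.00 mm); Merging all regions: the 2 present regions are separate (no shared area or edge), so areas and boundary lengths simply add and each stays a separate island — boundary = 74.00 mm; the 24×28 cube at (9, 15) contributes its full rectangle (perimeter 104.00 mm); Taking the first minus the rest: starting from that combined region, the 24×28 cube at (9, 15) partially overlaps it — only the 63.00 mm² overlap (of its 672.00 mm²) is removed, clipping the outline — boundary = 62.00 mm. Overall, the cross-section has 2 separate islands. Total boundary length (outer) = 62.00 mm.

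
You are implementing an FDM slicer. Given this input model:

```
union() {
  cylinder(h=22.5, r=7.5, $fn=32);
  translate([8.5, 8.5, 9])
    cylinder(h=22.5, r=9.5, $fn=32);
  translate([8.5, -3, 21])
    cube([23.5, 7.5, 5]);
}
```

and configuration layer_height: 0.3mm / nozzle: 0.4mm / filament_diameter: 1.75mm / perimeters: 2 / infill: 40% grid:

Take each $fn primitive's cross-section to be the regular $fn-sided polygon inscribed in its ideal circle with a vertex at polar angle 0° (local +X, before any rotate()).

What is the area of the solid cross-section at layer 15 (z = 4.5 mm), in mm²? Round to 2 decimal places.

175.58 mm²

At z = 4.5 mm: the r=7.5 cylinder gives a regular 32-gon of circumradius 7.5 (constant along its height) (area = (32/2)·7.500²·sin(360°/32) = 175.58 mm²); the cylinder at (8.5, 8.5) is not intersected at this z (z outside [9, 31.5]); the cube at (8.5, -3) does not reach this height (z outside [21, 26]); Merging all regions: only the r=7.5 cylinder is present, so the union is just that shape — area = 175.58 mm². Overall, the cross-section is a single solid region. Net area = 175.58 mm².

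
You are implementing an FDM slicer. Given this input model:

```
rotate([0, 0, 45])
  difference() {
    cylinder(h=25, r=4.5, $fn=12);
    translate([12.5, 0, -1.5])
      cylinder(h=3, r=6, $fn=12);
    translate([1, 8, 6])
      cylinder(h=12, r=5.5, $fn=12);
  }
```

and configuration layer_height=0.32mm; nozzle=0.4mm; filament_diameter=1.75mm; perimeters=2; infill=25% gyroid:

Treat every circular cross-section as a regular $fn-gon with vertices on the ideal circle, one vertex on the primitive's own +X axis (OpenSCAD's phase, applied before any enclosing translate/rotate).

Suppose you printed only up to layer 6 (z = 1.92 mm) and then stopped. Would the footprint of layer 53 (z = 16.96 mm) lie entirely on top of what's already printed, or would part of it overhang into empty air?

entirely on top

Compare the two slices. At z = 1.92: the r=4.5 cylinder contributes a regular 12-gon of circumradius 4.5 (area = (12/2)·4.500²·sin(360°/12) = 60.75 mm²); the cylinder at (12.5, 0) is not intersected at this z (z outside [-1.5, 1.5]); the cylinder at (1, 8) does not reach this height (z outside [6, 18]); Subtracting the remaining from the first: none of the subtracted shapes is present at this height, so the r=4.5 cylinder is unchanged — area = 60.75 mm²; (rotated 45° about Z; rotation is an isometry so areas/perimeters/island counts are preserved). At z = 16.96: the r=4.5 cylinder gives a regular 12-gon of circumradius 4.5 (constant along its height) (area = (12/2)·4.500²·sin(360°/12) = 60.75 mm²); the cylinder at (12.5, 0) is absent (z outside [-1.5, 1.5]); the cylinder at (1, 8): section is a regular 12-gon, circumradius r=5.5 (area = (12/2)·5.500²·sin(360°/12) = 90.75 mm²); Taking the first minus the rest: starting from the r=4.5 cylinder (60.75 mm²), the r=5.5 cylinder at (1, 8) partially overlaps it — only the 6.38 mm² overlap (of its 90.75 mm²) is removed, clipping the outline — area = 54.37 mm²; (whole slice rotated 45° about Z — lengths, areas and connectivity unchanged). Checking containment: the cross-section at z = 16.96 is a subset of the cross-section at z = 1.92.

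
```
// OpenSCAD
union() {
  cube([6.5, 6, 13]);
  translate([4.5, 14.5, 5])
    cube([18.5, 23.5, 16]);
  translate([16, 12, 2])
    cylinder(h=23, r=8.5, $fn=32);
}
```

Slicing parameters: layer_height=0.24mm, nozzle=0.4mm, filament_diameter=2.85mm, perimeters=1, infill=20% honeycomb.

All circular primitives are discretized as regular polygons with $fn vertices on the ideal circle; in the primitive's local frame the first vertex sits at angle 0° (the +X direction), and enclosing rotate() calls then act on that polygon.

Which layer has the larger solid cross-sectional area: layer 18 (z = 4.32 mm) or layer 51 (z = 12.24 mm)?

layer 51 (z = 12.24 mm)

Layer 18 (z = 4.32): the cube (footprint 6.5×6) is included at this height (area 39.00 mm²); the cube at (4.5, 14.5) is absent (z outside [5, 21]); the cylinder at (16, 12): section is a regular 32-gon, circumradius r=8.5 (area = (32/2)·8.500²·sin(360°/32) = 225.52 mm²); Merging all regions: the 2 present regions are separate (no shared area or edge), so areas and boundary lengths simply add and each stays a separate island — area = 264.52 mm². So its area = 264.52 mm². Layer 51 (z = 12.24): the cube (footprint 6.5×6) is included at this height (area 39.00 mm²); the cube at (4.5, 14.5) (footprint 18.5×23.5) is included at this height (area 434.75 mm²); the r=8.5 cylinder at (16, 12) gives a regular 32-gon of circumradius 8.5 (constant along its height) (area = (32/2)·8.500²·sin(360°/32) = 225.52 mm²); Combining (union): the regions partially overlap — summed areas 699.27 mm² minus the doubly-counted overlap 69.62 mm² gives 629.66 mm² — area = 629.66 mm². So its area = 629.66 mm². Layer 51 is larger (629.66 vs 264.52 mm²).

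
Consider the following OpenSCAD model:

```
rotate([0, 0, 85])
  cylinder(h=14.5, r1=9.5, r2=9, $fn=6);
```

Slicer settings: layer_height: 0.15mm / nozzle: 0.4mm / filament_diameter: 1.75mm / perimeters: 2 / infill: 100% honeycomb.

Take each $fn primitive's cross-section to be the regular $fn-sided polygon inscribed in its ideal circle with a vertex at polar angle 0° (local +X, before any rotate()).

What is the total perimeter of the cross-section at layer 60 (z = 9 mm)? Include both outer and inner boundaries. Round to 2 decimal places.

55.14 mm

At z = 9 mm: the cone: at t=0.621 of its height the radius interpolates to r₁+(r₂−r₁)t = 9.190, giving a regular 6-gon of that circumradius (perimeter = 2·6·9.190·sin(180°/6) = 55.14 mm); (whole slice rotated 85° about Z — lengths, areas and connectivity unchanged). Overall, the cross-section is a single solid region. Total boundary length (outer) = 55.14 mm.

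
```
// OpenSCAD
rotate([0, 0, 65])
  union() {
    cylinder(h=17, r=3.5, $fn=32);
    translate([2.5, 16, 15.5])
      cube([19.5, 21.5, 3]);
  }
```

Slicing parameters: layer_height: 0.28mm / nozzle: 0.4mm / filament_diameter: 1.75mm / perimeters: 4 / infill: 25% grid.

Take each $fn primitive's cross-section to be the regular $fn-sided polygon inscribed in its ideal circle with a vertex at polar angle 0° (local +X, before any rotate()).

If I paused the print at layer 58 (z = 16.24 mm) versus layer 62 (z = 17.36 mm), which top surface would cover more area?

layer 58 (z = 16.24 mm)

Layer 58 (z = 16.24): the cylinder: section is a regular 32-gon, circumradius r=3.5 (area = (32/2)·3.500²·sin(360°/32) = 38.24 mm²); the cube at (2.5, 16) is present — its section is the full 19.5×21.5 rectangle (area 419.25 mm²); Combining (union): the 2 present regions are separate (no shared area or edge), so areas and boundary lengths simply add and each stays a separate island — area = 457.49 mm²; (whole slice rotated 65° about Z — lengths, areas and connectivity unchanged). So its area = 457.49 mm². Layer 62 (z = 17.36): the cylinder does not reach this height (z outside [0, 17]); the cube at (2.5, 16) (footprint 19.5×21.5) is included at this height (area 419.25 mm²); Combining (union): only the 19.5×21.5 cube at (2.5, 16) is present, so the union is just that shape — area = 419.25 mm²; (rotated 65° about Z; rotation is an isometry so areas/perimeters/island counts are preserved). So its area = 419.25 mm². Layer 58 is larger (457.49 vs 419.25 mm²).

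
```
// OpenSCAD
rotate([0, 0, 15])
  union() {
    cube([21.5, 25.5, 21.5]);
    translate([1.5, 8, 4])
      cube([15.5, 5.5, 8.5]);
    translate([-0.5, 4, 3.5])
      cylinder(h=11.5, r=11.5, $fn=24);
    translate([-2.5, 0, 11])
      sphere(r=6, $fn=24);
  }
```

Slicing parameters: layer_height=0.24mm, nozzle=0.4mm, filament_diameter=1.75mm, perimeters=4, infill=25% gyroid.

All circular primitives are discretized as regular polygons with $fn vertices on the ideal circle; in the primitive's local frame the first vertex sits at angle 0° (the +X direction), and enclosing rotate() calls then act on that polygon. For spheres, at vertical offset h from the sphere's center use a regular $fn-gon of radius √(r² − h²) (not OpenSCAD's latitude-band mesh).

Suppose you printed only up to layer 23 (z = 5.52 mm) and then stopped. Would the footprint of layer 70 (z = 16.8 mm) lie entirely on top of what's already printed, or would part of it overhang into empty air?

Compare the two slices. At z = 5.52: the 21.5×25.5 cube contributes its full rectangle (area 548.25 mm²); the cube at (1.5, 8) is present — its section is the full 15.5×5.5 rectangle (area 85.25 mm²); the cylinder at (-0.5, 4): section is a regular 24-gon, circumradius r=11.5 (area = (24/2)·11.500²·sin(360°/24) = 410.75 mm²); the r=6 sphere at (-2.5, 0) contributes a regular 24-gon of circumradius √(6²−5.48²) = 2.443 (area = (24/2)·2.443²·sin(360°/24) = 18.54 mm²); Taking the union: the regions partially overlap — summed areas 1062.79 mm² minus the doubly-counted overlap 243.54 mm² gives 819.24 mm² — area = 819.24 mm²; (whole slice rotated 15° about Z — lengths, areas and connectivity unchanged). At z = 16.8: the 21.5×25.5 cube contributes its full rectangle (area 548.25 mm²); the cube at (1.5, 8) is absent (z outside [4, 12.5]); the cylinder at (-0.5, 4) is absent (z outside [3.5, 15]); the sphere at (-2.5, 0): section is a regular 24-gon, circumradius = √(r²−h²) = √(6²−5.8²) = 1.536 (area = (24/2)·1.536²·sin(360°/24) = 7.33 mm²); Combining (union): the 2 present regions are separate (no shared area or edge), so areas and boundary lengths simply add and each stays a separate island — area = 555.58 mm²; (whole slice rotated 15° about Z — lengths, areas and connectivity unchanged). Checking containment: the cross-section at z = 16.8 is a subset of the cross-section at z = 5.52.

entirely on top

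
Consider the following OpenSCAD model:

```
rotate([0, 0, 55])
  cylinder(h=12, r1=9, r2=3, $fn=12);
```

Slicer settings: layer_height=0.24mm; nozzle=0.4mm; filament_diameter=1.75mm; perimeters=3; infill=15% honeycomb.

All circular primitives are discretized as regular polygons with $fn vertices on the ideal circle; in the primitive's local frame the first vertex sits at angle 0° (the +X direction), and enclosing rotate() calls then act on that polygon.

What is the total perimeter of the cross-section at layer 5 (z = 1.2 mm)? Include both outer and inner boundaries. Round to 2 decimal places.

At z = 1.2 mm: the cone contributes a regular 12-gon of circumradius 8.400 (interpolated between r1=9 and r2=3 at t=0.100) (perimeter = 2·12·8.400·sin(180°/12) = 52.18 mm); (rotated 55° about Z; rotation is an isometry so areas/perimeters/island counts are preserved). Overall, the cross-section is a single solid region. Total boundary length (outer) = 52.18 mm.

52.18 mm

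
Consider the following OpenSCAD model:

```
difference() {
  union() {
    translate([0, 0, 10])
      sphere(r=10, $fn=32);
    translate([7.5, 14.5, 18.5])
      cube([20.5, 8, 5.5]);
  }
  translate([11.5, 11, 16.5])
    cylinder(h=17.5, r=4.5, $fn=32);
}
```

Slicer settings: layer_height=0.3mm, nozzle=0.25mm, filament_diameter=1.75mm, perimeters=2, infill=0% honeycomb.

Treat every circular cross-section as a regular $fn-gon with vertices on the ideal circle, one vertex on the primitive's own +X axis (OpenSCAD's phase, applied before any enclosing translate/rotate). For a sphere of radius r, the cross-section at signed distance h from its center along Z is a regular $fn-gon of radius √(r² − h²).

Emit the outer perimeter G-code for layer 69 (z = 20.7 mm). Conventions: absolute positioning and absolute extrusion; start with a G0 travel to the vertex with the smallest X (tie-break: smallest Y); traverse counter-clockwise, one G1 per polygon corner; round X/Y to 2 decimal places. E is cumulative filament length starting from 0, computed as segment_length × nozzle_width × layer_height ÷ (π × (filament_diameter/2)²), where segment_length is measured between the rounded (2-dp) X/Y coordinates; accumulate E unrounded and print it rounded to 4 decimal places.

At z = 20.7 mm: the sphere does not reach this height (|z−center|=10.700 > r=10); the cube at (7.5, 14.5) is present — its section is the full 20.5×8 rectangle; Combining (union): only the 20.5×8 cube at (7.5, 14.5) is present, so the union is just that shape — 1 connected region; the r=4.5 cylinder at (11.5, 11) gives a regular 32-gon of circumradius 4.5 (constant along its height); After the difference (first − rest): starting from the result so far, the r=4.5 cylinder at (11.5, 11) partially overlaps it — only the 3.78 mm² overlap (of its 63.21 mm²) is removed, clipping the outline — 1 connected region. The outline is a single polygon with 13 vertices. Extrusion per mm of travel: 0.25 × 0.3 / (π × 0.875²) = 0.031181. Accumulating E over each segment gives final E = 1.7919.

G0 X7.50 Y14.50 Z20.70
G1 X8.71 Y14.50 E0.0377
G1 X9.00 Y14.74 E0.0495
G1 X9.78 Y15.16 E0.0771
G1 X10.62 Y15.41 E0.1044
G1 X11.50 Y15.50 E0.1320
G1 X12.38 Y15.41 E0.1596
G1 X13.22 Y15.16 E0.1869
G1 X14.00 Y14.74 E0.2145
G1 X14.29 Y14.50 E0.2263
G1 X28.00 Y14.50 E0.6538
G1 X28.00 Y22.50 E0.9032
G1 X7.50 Y22.50 E1.5424
G1 X7.50 Y14.50 E1.7919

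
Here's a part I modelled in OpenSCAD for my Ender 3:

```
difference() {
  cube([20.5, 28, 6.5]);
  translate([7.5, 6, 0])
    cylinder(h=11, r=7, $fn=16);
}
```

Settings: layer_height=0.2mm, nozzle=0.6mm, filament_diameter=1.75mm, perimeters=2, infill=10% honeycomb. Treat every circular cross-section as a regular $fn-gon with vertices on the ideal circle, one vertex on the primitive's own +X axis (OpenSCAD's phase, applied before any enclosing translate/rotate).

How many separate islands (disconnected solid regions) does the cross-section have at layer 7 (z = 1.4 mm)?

At z = 1.4 mm: the cube is present — its section is the full 20.5×28 rectangle; the r=7 cylinder at (7.5, 6) gives a regular 16-gon of circumradius 7 (constant along its height); Subtracting the remaining from the first: starting from the 20.5×28 cube, the r=7 cylinder at (7.5, 6) partially overlaps it — only the 145.76 mm² overlap (of its 150.01 mm²) is removed, clipping the outline — 1 connected region. Overall, the cross-section is a single solid region. Island count = 1.

1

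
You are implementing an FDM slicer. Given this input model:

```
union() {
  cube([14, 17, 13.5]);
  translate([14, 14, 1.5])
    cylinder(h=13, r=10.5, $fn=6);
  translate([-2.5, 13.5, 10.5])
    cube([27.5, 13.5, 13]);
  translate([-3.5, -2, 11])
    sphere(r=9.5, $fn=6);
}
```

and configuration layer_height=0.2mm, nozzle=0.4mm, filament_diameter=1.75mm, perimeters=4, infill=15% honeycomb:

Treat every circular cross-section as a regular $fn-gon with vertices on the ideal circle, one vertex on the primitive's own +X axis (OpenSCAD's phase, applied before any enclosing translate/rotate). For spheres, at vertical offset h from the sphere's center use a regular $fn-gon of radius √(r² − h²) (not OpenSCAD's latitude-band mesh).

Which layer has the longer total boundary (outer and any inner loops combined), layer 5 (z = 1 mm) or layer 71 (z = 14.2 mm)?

Layer 5 (z = 1): the cube (footprint 14×17) is included at this height (perimeter 62.00 mm); the cylinder at (14, 14) is not intersected at this z (z outside [1.5, 14.5]); the cube at (-2.5, 13.5) does not reach this height (z outside [10.5, 23.5]); the sphere at (-3.5, -2) is not intersected at this z (|z−center|=10.000 > r=9.5); Combining (union): only the 14×17 cube is present, so the union is just that shape — boundary = 62.00 mm. So its perimeter = 62.00 mm. Layer 71 (z = 14.2): the cube does not reach this height (z outside [0, 13.5]); the r=10.5 cylinder at (14, 14) contributes a regular 6-gon of circumradius 10.5 (perimeter = 2·6·10.500·sin(180°/6) = 63.00 mm); the cube at (-2.5, 13.5) is present — its section is the full 27.5×13.5 rectangle (perimeter 82.00 mm); the r=9.5 sphere at (-3.5, -2) slices to a regular 6-gon of circumradius 8.945 (√(r²−h²) with h=3.2 from center) (perimeter = 2·6·8.945·sin(180°/6) = 53.67 mm); Merging all regions: the regions partially overlap (shared area 153.57 mm²), so the edge portions inside another operand are dropped and the merged outline is re-measured after clipping — boundary = 145.59 mm. So its perimeter = 145.59 mm. Layer 71 is larger (145.59 vs 62.00 mm).

layer 71 (z = 14.2 mm)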